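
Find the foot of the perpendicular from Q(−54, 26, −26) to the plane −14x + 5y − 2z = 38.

The perpendicular from Q has direction n = (−14, 5, −2): r = (−54, 26, −26) + μ(−14, 5, −2).
Substitute into the plane: n·(Q + μn) = 38 gives 938 + 225μ = 38, so μ = -4.
Foot = (−54, 26, −26) + (-4)·(−14, 5, −2) = (2, 6, −18).

(2, 6, -18)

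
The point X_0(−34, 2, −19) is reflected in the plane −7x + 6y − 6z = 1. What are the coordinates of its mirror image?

n = (−7, 6, −6), |n|² = 121, n·X_0 − 1 = 363, so t = 363/121 = 3.
Foot F = X_0 − 3·n = (−13, −16, −1); the reflection is 2F − X_0 = (8, −34, 17).

(8, -34, 17)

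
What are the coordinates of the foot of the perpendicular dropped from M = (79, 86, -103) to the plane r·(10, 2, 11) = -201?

(233/3, 1286/15, -1567/15)

n = (10, 2, 11), |n|² = 225, and n·M − (-201) = 30.
t = 30/225 = 2/15, so the foot is M − t·n = (79, 86, -103) − (2/15)·(10, 2, 11) = (233/3, 1286/15, -1567/15).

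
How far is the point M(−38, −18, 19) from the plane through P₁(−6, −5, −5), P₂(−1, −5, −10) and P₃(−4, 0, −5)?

P₁P₂ = (5, 0, −5) and P₁P₃ = (2, 5, 0), so a normal is n = P₁P₂ × P₁P₃ = (25, −10, 25).
Then n·(−38, −18, 19) − (−225) = −70.
|n| = √(625 + 100 + 625) = 15√6, so the distance is |-70|/(15√6) = 7√6/9.

7√6/9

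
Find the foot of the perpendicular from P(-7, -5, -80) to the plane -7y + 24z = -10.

(-7, -26, -8)

The perpendicular from P has direction n = (0, -7, 24): r = (-7, -5, -80) + λ(0, -7, 24).
Substitute into the plane: n·(P + λn) = -10 gives -1885 + 625λ = -10, so λ = 3.
Foot = (-7, -5, -80) + 3·(0, -7, 24) = (-7, -26, -8).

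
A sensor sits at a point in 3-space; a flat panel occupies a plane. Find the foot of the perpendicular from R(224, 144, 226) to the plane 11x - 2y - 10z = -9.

(683/3, 430/3, 668/3)

n = (11, -2, -10), |n|² = 225, and n·R − (-9) = -75.
t = -75/225 = -1/3, so the foot is R − t·n = (224, 144, 226) − (-1/3)·(11, -2, -10) = (683/3, 430/3, 668/3).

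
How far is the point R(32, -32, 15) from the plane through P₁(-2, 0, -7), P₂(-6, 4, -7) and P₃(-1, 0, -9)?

26/3

P₁P₂ = (-4, 4, 0) and P₁P₃ = (1, 0, -2), so a normal is n = P₁P₂ × P₁P₃ = (-8, -8, -4).
Then n·(32, -32, 15) - 44 = -104.
|n| = √(64 + 64 + 16) = 12, so the distance is |-104|/12 = 26/3.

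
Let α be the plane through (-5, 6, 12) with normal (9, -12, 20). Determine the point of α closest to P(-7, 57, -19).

(11, 33, 21)

n = (9, -12, 20), |n|² = 625, and n·P − 123 = -1250.
t = -1250/625 = -2, so the foot is P − t·n = (-7, 57, -19) − (-2)·(9, -12, 20) = (11, 33, 21).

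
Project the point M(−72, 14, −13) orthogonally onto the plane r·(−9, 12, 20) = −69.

(-63, 2, -33)

The perpendicular from M has direction n = (−9, 12, 20): r = (−72, 14, −13) + t(−9, 12, 20).
Substitute into the plane: n·(M + tn) = -69 gives 556 + 625t = -69, so t = -1.
Foot = (−72, 14, −13) + (-1)·(−9, 12, 20) = (−63, 2, −33).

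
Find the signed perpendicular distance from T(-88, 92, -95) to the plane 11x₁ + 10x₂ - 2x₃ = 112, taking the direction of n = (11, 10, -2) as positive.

n·T − 112 = 30.
|n| = 15, so the signed distance is 30/15 = 2.

2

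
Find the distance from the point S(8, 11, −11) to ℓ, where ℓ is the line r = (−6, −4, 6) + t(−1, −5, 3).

5√6

Direction vector d = (−1, −5, 3).
AP = (14, 15, −17), and AP × d = (−40, −25, −55).
|AP × d|² = 5250 and |d|² = 35, so the distance is √(5250/35) = √150 = 5√6.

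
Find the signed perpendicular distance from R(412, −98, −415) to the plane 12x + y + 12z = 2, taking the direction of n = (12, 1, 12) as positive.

-8

n·R − 2 = -136.
|n| = 17, so the signed distance is -136/17 = -8.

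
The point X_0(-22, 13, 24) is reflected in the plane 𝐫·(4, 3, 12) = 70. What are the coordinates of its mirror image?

(-30, 7, 0)

n = (4, 3, 12), |n|² = 169, n·X_0 − 70 = 169, so t = 169/169 = 1.
Foot F = X_0 − 1·n = (-26, 10, 12); the reflection is 2F − X_0 = (-30, 7, 0).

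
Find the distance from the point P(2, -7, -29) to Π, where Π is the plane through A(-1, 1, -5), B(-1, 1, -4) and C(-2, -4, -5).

23/√26

AB = (0, 0, 1) and AC = (-1, -5, 0), so a normal is n = AB × AC = (5, -1, 0).
d = |5·2 + (-1)·(-7) − (-6)| / √(25 + 1 + 0) = |23| / √26 = 23/√26.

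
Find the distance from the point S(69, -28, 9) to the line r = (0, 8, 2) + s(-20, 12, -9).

Direction vector d = (-20, 12, -9).
AP = (69, -36, 7), and AP × d = (240, 481, 108).
|AP × d|² = 300625 and |d|² = 625, so the distance is √(300625/625) = √481.

√481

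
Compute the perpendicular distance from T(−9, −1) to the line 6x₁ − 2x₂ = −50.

1/√10

The normal to the line is n = (6, −2) with |n| = 2√10.
|n·T − (-50)| = |-52 − (-50)| = 2, so the distance is 2/(2√10) = 1/√10.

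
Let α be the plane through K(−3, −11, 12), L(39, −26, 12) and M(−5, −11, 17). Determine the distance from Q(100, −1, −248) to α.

9

KL = (42, −15, 0) and KM = (−2, 0, 5), so a normal is n = KL × KM = (−75, −210, −30).
n = (−75, −210, −30); n·P − 2175 = -2025; |n| = 225; distance = 2025/225 = 9.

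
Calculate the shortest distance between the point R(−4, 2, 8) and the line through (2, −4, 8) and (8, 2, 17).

6√2

A direction vector is d = (6, 6, 9).
AP = (−6, 6, 0); AP·d = 0, |AP|² = 72, |d|² = 153.
distance² = |AP|² − (AP·d)²/|d|² = 72 − 0/153 = 72, so the distance is 6√2.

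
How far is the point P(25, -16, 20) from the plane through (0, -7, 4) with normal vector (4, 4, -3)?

The plane has equation n·(r − (0, -7, 4)) = 0, i.e. n·r = -40.
n = (4, 4, -3); n·P − (-40) = 16; |n| = √41; distance = 16/√41.

16√41/41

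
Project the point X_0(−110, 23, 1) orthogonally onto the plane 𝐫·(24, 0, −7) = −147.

The perpendicular from X_0 has direction n = (24, 0, −7): r = (−110, 23, 1) + t(24, 0, −7).
Substitute into the plane: n·(X_0 + tn) = -147 gives -2647 + 625t = -147, so t = 4.
Foot = (−110, 23, 1) + 4·(24, 0, −7) = (−14, 23, −27).

(-14, 23, -27)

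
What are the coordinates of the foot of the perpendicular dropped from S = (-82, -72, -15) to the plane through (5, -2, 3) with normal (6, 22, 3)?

n = (6, 22, 3), |n|² = 529, and n·S − (-5) = -2116.
t = -2116/529 = -4, so the foot is S − t·n = (-82, -72, -15) − (-4)·(6, 22, 3) = (-58, 16, -3).

(-58, 16, -3)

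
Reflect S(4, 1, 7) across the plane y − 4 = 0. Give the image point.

(4, 7, 7)

With n = (0, 1, 0), the signed offset is (n·S − 4)/|n|² = -3/1 = -3.
S' = S − 2t·n = (4, 1, 7) − (-6)·(0, 1, 0) = (4, 7, 7).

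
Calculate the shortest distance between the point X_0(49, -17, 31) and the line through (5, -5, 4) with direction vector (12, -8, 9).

4√13

Direction vector d = (12, -8, 9).
AP = (44, -12, 27), and AP × d = (108, -72, -208).
|AP × d|² = 60112 and |d|² = 289, so the distance is √(60112/289) = √208 = 4√13.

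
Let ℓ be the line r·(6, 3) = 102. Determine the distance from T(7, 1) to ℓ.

The normal to the line is n = (6, 3) with |n| = 3√5.
|n·T − 102| = |45 − 102| = 57, so the distance is 57/(3√5) = 19/√5.

19√5/5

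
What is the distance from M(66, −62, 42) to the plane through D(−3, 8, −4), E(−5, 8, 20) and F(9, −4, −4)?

DE = (−2, 0, 24) and DF = (12, −12, 0), so a normal is n = DE × DF = (288, 288, 24).
Then n·(66, −62, 42) − 1344 = 816.
|n| = √(82944 + 82944 + 576) = 408, so the distance is |816|/408 = 2.

2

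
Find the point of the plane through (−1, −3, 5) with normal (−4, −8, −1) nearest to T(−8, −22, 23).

(0, -6, 25)

n = (−4, −8, −1), |n|² = 81, and n·T − 23 = 162.
t = 162/81 = 2, so the foot is T − t·n = (−8, −22, 23) − 2·(−4, −8, −1) = (0, −6, 25).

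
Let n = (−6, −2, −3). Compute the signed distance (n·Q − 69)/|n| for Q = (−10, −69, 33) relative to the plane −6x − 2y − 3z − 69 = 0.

n·Q − 69 = 30.
|n| = 7, so the signed distance is 30/7.

30/7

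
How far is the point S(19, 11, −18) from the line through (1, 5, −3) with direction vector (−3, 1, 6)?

Direction vector d = (−3, 1, 6).
AP = (18, 6, −15); AP·d = -138, |AP|² = 585, |d|² = 46.
distance² = |AP|² − (AP·d)²/|d|² = 585 − 19044/46 = 171, so the distance is 3√19.

3√19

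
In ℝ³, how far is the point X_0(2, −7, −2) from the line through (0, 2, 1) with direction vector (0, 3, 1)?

Direction vector d = (0, 3, 1).
AP = (2, −9, −3); AP·d = -30, |AP|² = 94, |d|² = 10.
distance² = |AP|² − (AP·d)²/|d|² = 94 − 900/10 = 4, so the distance is 2.

2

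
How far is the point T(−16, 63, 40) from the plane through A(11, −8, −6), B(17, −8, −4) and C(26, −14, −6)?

AB = (6, 0, 2) and AC = (15, −6, 0), so a normal is n = AB × AC = (12, 30, −36).
Then n·(−16, 63, 40) − 108 = 150.
|n| = √(144 + 900 + 1296) = 6√65, so the distance is |150|/(6√65) = 25/√65.

5√65/13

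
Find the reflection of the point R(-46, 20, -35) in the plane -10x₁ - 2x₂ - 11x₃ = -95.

(34, 36, 53)

n = (-10, -2, -11), |n|² = 225, n·R − (-95) = 900, so t = 900/225 = 4.
Foot F = R − 4·n = (-6, 28, 9); the reflection is 2F − R = (34, 36, 53).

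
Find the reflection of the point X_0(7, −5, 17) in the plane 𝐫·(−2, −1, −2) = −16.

(-5, -11, 5)

With n = (−2, −1, −2), the signed offset is (n·X_0 − (-16))/|n|² = -27/9 = -3.
X_0' = X_0 − 2t·n = (7, −5, 17) − (-6)·(−2, −1, −2) = (−5, −11, 5).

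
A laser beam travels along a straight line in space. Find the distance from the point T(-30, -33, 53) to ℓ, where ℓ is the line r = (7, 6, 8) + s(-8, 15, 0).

Direction vector d = (-8, 15, 0).
AP = (-37, -39, 45), and AP × d = (-675, -360, -867).
|AP × d|² = 1336914 and |d|² = 289, so the distance is √(1336914/289) = √4626 = 3√514.

3√514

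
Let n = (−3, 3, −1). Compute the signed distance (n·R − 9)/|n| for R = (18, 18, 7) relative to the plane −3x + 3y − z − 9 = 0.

n·R − 9 = -16.
|n| = √19, so the signed distance is -16/√19.

-16/√19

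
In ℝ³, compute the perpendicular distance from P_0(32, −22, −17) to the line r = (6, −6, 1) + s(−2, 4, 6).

Direction vector d = (−2, 4, 6).
AP = (26, −16, −18), and AP × d = (−24, −120, 72).
|AP × d|² = 20160 and |d|² = 56, so the distance is √(20160/56) = √360 = 6√10.

6√10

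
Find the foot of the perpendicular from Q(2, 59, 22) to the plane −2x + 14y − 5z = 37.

The perpendicular from Q has direction n = (−2, 14, −5): r = (2, 59, 22) + μ(−2, 14, −5).
Substitute into the plane: n·(Q + μn) = 37 gives 712 + 225μ = 37, so μ = -3.
Foot = (2, 59, 22) + (-3)·(−2, 14, −5) = (8, 17, 37).

(8, 17, 37)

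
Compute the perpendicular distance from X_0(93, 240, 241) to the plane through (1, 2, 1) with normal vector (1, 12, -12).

4

The plane has equation n·(r − (1, 2, 1)) = 0, i.e. n·r = 13.
Then n·(93, 240, 241) - 13 = 68.
|n| = √(1 + 144 + 144) = 17, so the distance is |68|/17 = 4.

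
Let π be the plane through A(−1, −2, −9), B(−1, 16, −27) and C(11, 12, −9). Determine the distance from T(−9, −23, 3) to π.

2/11

AB = (0, 18, −18) and AC = (12, 14, 0), so a normal is n = AB × AC = (252, −216, −216).
d = |252·(-9) + (-216)·(-23) + (-216)·3 − 2124| / √(63504 + 46656 + 46656) = |-72| / 396 = 2/11.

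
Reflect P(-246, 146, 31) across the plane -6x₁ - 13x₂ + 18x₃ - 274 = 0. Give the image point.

(-5730/23, 3202/23, 929/23)

With n = (-6, -13, 18), the signed offset is (n·P − 274)/|n|² = -138/529 = -6/23.
P' = P − 2t·n = (-246, 146, 31) − (-12/23)·(-6, -13, 18) = (-5730/23, 3202/23, 929/23).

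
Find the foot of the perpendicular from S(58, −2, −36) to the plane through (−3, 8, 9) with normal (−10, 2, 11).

n = (−10, 2, 11), |n|² = 225, and n·S − 145 = -1125.
t = -1125/225 = -5, so the foot is S − t·n = (58, −2, −36) − (-5)·(−10, 2, 11) = (8, 8, 19).

(8, 8, 19)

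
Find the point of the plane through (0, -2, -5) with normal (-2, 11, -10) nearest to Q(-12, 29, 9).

(-10, 18, 19)

The perpendicular from Q has direction n = (-2, 11, -10): r = (-12, 29, 9) + λ(-2, 11, -10).
Substitute into the plane: n·(Q + λn) = 28 gives 253 + 225λ = 28, so λ = -1.
Foot = (-12, 29, 9) + (-1)·(-2, 11, -10) = (-10, 18, 19).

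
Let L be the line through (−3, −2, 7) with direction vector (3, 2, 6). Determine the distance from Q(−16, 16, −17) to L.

Direction vector d = (3, 2, 6).
AP = (−13, 18, −24); AP·d = -147, |AP|² = 1069, |d|² = 49.
distance² = |AP|² − (AP·d)²/|d|² = 1069 − 21609/49 = 628, so the distance is 2√157.

2√157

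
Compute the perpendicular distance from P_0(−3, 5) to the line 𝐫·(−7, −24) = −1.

The normal to the line is n = (−7, −24) with |n| = 25.
|n·P_0 − (-1)| = |-99 − (-1)| = 98, so the distance is 98/25.

98/25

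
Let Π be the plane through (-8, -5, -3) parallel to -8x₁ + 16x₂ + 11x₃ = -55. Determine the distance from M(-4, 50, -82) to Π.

1

Parallel planes share the normal n = (-8, 16, 11); since (-8, -5, -3) lies on the plane, its equation is -8x₁ + 16x₂ + 11x₃ = -49.
n = (-8, 16, 11); n·P − (-49) = -21; |n| = 21; distance = 21/21 = 1.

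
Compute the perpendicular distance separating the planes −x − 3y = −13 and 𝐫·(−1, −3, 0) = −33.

2√10

Both planes have normal n = (−1, −3, 0), |n| = √10. Any point on the first plane is at distance |(-33) − (-13)|/|n| = 20/√10 = 2√10 from the second.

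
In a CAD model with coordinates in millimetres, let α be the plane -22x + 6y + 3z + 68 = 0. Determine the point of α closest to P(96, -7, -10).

(8, 17, 2)

The perpendicular from P has direction n = (-22, 6, 3): r = (96, -7, -10) + λ(-22, 6, 3).
Substitute into the plane: n·(P + λn) = -68 gives -2184 + 529λ = -68, so λ = 4.
Foot = (96, -7, -10) + 4·(-22, 6, 3) = (8, 17, 2).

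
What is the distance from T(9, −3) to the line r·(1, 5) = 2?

4√26/13

d = |1·9 + 5·(-3) − 2| / √(1 + 25) = |-8|/√26 = 8/√26.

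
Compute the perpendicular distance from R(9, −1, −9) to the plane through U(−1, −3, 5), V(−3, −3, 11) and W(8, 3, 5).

UV = (−2, 0, 6) and UW = (9, 6, 0), so a normal is n = UV × UW = (−36, 54, −12).
Then n·(9, −1, −9) − (−186) = −84.
|n| = √(1296 + 2916 + 144) = 66, so the distance is |-84|/66 = 14/11.

14/11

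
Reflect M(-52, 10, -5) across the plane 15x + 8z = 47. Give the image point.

With n = (15, 0, 8), the signed offset is (n·M − 47)/|n|² = -867/289 = -3.
M' = M − 2t·n = (-52, 10, -5) − (-6)·(15, 0, 8) = (38, 10, 43).

(38, 10, 43)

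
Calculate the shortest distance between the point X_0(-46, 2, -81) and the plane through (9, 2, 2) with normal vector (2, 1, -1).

The plane has equation n·(r − (9, 2, 2)) = 0, i.e. n·r = 18.
Then n·(-46, 2, -81) - 18 = -27.
|n| = √(4 + 1 + 1) = √6, so the distance is |-27|/√6 = 27/√6.

27/√6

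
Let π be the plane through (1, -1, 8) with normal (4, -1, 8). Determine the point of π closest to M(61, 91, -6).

The perpendicular from M has direction n = (4, -1, 8): r = (61, 91, -6) + t(4, -1, 8).
Substitute into the plane: n·(M + tn) = 69 gives 105 + 81t = 69, so t = -4/9.
Foot = (61, 91, -6) + (-4/9)·(4, -1, 8) = (533/9, 823/9, -86/9).

(533/9, 823/9, -86/9)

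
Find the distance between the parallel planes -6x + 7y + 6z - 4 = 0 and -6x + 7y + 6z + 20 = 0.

24/11

With common normal n = (-6, 7, 6) (|n| = 11), the distance is |4 − (-20)|/|n| = 24/11.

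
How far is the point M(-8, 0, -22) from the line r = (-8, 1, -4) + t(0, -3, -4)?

10

Direction vector d = (0, -3, -4).
AP = (0, -1, -18); AP·d = 75, |AP|² = 325, |d|² = 25.
distance² = |AP|² − (AP·d)²/|d|² = 325 − 5625/25 = 100, so the distance is 10.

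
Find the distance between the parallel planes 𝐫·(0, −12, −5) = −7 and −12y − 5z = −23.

Both planes have normal n = (0, −12, −5), |n| = 13. Any point on the first plane is at distance |(-23) − (-7)|/|n| = 16/13 from the second.

16/13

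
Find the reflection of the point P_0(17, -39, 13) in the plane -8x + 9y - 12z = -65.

n = (-8, 9, -12), |n|² = 289, n·P_0 − (-65) = -578, so t = -578/289 = -2.
Foot F = P_0 − (-2)·n = (1, -21, -11); the reflection is 2F − P_0 = (-15, -3, -35).

(-15, -3, -35)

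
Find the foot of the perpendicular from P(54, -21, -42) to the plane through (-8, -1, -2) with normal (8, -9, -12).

The perpendicular from P has direction n = (8, -9, -12): r = (54, -21, -42) + μ(8, -9, -12).
Substitute into the plane: n·(P + μn) = -31 gives 1125 + 289μ = -31, so μ = -4.
Foot = (54, -21, -42) + (-4)·(8, -9, -12) = (22, 15, 6).

(22, 15, 6)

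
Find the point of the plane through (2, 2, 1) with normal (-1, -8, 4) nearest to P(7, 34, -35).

(2, -6, -15)

n = (-1, -8, 4), |n|² = 81, and n·P − (-14) = -405.
t = -405/81 = -5, so the foot is P − t·n = (7, 34, -35) − (-5)·(-1, -8, 4) = (2, -6, -15).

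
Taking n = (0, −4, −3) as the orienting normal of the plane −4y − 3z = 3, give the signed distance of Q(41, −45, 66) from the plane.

-21/5

n·Q − 3 = -21.
|n| = 5, so the signed distance is -21/5.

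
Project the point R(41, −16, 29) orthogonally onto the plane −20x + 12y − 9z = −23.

(1, 8, 11)

The perpendicular from R has direction n = (−20, 12, −9): r = (41, −16, 29) + λ(−20, 12, −9).
Substitute into the plane: n·(R + λn) = -23 gives -1273 + 625λ = -23, so λ = 2.
Foot = (41, −16, 29) + 2·(−20, 12, −9) = (1, 8, 11).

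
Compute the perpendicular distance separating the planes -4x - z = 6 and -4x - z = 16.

10/√17

With common normal n = (-4, 0, -1) (|n| = √17), the distance is |6 − 16|/|n| = 10/√17.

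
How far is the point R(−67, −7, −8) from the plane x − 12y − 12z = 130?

1

Normal vector n = (1, −12, −12), and n·(−67, −7, −8) − 130 = −17.
|n| = √(1 + 144 + 144) = 17, so the distance is |-17|/17 = 1.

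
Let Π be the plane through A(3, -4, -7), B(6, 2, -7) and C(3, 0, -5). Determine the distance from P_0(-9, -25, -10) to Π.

AB = (3, 6, 0) and AC = (0, 4, 2), so a normal is n = AB × AC = (12, -6, 12).
Then n·(-9, -25, -10) - (-24) = -54.
|n| = √(144 + 36 + 144) = 18, so the distance is |-54|/18 = 3.

3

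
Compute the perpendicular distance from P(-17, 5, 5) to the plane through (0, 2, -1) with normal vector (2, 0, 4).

The plane has equation n·(r − (0, 2, -1)) = 0, i.e. n·r = -4.
d = |2·(-17) + 4·5 − (-4)| / √(4 + 0 + 16) = |-10| / (2√5) = √5.

√5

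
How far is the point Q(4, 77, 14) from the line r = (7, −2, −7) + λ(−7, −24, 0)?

Direction vector d = (−7, −24, 0).
AP = (−3, 79, 21); AP·d = -1875, |AP|² = 6691, |d|² = 625.
distance² = |AP|² − (AP·d)²/|d|² = 6691 − 3515625/625 = 1066, so the distance is √1066.

√1066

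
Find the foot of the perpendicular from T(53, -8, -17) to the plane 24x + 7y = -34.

(5, -22, -17)

n = (24, 7, 0), |n|² = 625, and n·T − (-34) = 1250.
t = 1250/625 = 2, so the foot is T − t·n = (53, -8, -17) − 2·(24, 7, 0) = (5, -22, -17).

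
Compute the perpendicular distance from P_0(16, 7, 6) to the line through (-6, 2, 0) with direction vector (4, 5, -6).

Direction vector d = (4, 5, -6).
AP = (22, 5, 6), and AP × d = (-60, 156, 90).
|AP × d|² = 36036 and |d|² = 77, so the distance is √(36036/77) = √468 = 6√13.

6√13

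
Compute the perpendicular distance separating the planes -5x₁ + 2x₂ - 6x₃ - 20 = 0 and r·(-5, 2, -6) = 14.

With common normal n = (-5, 2, -6) (|n| = √65), the distance is |20 − 14|/|n| = 6/√65 = 6√65/65.

6/√65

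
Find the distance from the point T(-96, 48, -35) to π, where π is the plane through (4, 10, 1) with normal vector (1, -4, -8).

4

The plane has equation n·(r − (4, 10, 1)) = 0, i.e. n·r = -44.
n = (1, -4, -8); n·P − (-44) = 36; |n| = 9; distance = 36/9 = 4.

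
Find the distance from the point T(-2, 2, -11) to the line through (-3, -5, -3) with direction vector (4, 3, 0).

Direction vector d = (4, 3, 0).
AP = (1, 7, -8); AP·d = 25, |AP|² = 114, |d|² = 25.
distance² = |AP|² − (AP·d)²/|d|² = 114 − 625/25 = 89, so the distance is √89.

√89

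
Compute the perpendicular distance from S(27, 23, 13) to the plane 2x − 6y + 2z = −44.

7√11/11

d = |2·27 + (-6)·23 + 2·13 − (-44)| / √(4 + 36 + 4) = |-14| / (2√11) = 7√11/11.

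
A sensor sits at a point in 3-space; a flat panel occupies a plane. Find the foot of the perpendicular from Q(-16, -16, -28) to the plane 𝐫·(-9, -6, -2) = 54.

n = (-9, -6, -2), |n|² = 121, and n·Q − 54 = 242.
t = 242/121 = 2, so the foot is Q − t·n = (-16, -16, -28) − 2·(-9, -6, -2) = (2, -4, -24).

(2, -4, -24)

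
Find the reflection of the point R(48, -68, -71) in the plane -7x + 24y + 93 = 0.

With n = (-7, 24, 0), the signed offset is (n·R − (-93))/|n|² = -1875/625 = -3.
R' = R − 2t·n = (48, -68, -71) − (-6)·(-7, 24, 0) = (6, 76, -71).

(6, 76, -71)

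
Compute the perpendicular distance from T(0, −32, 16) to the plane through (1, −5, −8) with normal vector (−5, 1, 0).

The plane has equation n·(r − (1, −5, −8)) = 0, i.e. n·r = -10.
Then n·(0, −32, 16) − (−10) = −22.
|n| = √(25 + 1 + 0) = √26, so the distance is |-22|/√26 = 11√26/13.

11√26/13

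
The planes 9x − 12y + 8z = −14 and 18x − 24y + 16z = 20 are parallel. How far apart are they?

24/17

Divide the second equation by 2 to match normals: 9x − 12y + 8z = 10.
With common normal n = (9, −12, 8) (|n| = 17), the distance is |(-14) − 10|/|n| = 24/17.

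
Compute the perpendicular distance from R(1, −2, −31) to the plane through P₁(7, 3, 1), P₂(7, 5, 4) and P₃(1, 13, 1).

P₁P₂ = (0, 2, 3) and P₁P₃ = (−6, 10, 0), so a normal is n = P₁P₂ × P₁P₃ = (−30, −18, 12).
Then n·(1, −2, −31) − (−252) = −114.
|n| = √(900 + 324 + 144) = 6√38, so the distance is |-114|/(6√38) = √38/2.

19/√38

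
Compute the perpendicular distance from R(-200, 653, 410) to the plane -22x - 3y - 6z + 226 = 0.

Normal vector n = (-22, -3, -6), and n·(-200, 653, 410) - (-226) = 207.
|n| = √(484 + 9 + 36) = 23, so the distance is |207|/23 = 9.

9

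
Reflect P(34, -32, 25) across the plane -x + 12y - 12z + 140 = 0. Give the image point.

(30, 16, -23)

n = (-1, 12, -12), |n|² = 289, n·P − (-140) = -578, so t = -578/289 = -2.
Foot F = P − (-2)·n = (32, -8, 1); the reflection is 2F − P = (30, 16, -23).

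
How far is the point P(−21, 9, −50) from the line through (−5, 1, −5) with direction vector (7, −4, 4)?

√1049

Direction vector d = (7, −4, 4).
AP = (−16, 8, −45), and AP × d = (−148, −251, 8).
|AP × d|² = 84969 and |d|² = 81, so the distance is √(84969/81) = √1049.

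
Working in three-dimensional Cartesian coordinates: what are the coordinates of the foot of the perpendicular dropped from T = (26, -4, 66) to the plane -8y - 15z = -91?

The perpendicular from T has direction n = (0, -8, -15): r = (26, -4, 66) + μ(0, -8, -15).
Substitute into the plane: n·(T + μn) = -91 gives -958 + 289μ = -91, so μ = 3.
Foot = (26, -4, 66) + 3·(0, -8, -15) = (26, -28, 21).

(26, -28, 21)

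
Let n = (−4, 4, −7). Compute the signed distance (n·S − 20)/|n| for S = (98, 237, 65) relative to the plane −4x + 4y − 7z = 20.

n·S − 20 = 81.
|n| = 9, so the signed distance is 81/9 = 9.

9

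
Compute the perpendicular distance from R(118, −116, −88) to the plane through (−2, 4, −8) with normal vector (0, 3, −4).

The plane has equation n·(r − (−2, 4, −8)) = 0, i.e. n·r = 44.
d = |3·(-116) + (-4)·(-88) − 44| / √(0 + 9 + 16) = |-40| / 5 = 8.

8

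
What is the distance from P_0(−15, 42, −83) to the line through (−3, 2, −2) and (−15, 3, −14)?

3√409

A direction vector is d = (−12, 1, −12).
AP = (−12, 40, −81), and AP × d = (−399, 828, 468).
|AP × d|² = 1063809 and |d|² = 289, so the distance is √(1063809/289) = √3681 = 3√409.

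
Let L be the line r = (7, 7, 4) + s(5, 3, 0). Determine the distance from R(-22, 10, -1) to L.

√331

Direction vector d = (5, 3, 0).
AP = (-29, 3, -5); AP·d = -136, |AP|² = 875, |d|² = 34.
distance² = |AP|² − (AP·d)²/|d|² = 875 − 18496/34 = 331, so the distance is √331.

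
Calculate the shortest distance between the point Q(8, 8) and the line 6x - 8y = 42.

29/5

d = |6·8 + (-8)·8 − 42| / √(36 + 64) = |-58|/10 = 29/5.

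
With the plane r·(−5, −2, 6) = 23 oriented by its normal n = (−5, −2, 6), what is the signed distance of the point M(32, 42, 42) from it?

-15/√65

n·M − 23 = -15.
|n| = √65, so the signed distance is -15/√65.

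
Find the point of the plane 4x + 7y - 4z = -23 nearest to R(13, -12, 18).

n = (4, 7, -4), |n|² = 81, and n·R − (-23) = -81.
t = -81/81 = -1, so the foot is R − t·n = (13, -12, 18) − (-1)·(4, 7, -4) = (17, -5, 14).

(17, -5, 14)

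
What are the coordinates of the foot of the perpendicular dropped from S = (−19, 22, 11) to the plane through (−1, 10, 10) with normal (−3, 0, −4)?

The perpendicular from S has direction n = (−3, 0, −4): r = (−19, 22, 11) + μ(−3, 0, −4).
Substitute into the plane: n·(S + μn) = -37 gives 13 + 25μ = -37, so μ = -2.
Foot = (−19, 22, 11) + (-2)·(−3, 0, −4) = (−13, 22, 19).

(-13, 22, 19)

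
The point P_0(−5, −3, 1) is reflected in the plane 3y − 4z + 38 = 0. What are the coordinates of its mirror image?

(-5, -9, 9)

With n = (0, 3, −4), the signed offset is (n·P_0 − (-38))/|n|² = 25/25 = 1.
P_0' = P_0 − 2t·n = (−5, −3, 1) − 2·(0, 3, −4) = (−5, −9, 9).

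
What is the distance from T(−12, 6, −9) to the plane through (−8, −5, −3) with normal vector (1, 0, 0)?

The plane has equation n·(r − (−8, −5, −3)) = 0, i.e. n·r = -8.
Then n·(−12, 6, −9) − (−8) = −4.
|n| = √(1 + 0 + 0) = 1, so the distance is |-4|/1 = 4.

4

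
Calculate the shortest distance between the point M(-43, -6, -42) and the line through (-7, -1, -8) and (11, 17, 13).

√541

A direction vector is d = (18, 18, 21).
AP = (-36, -5, -34), and AP × d = (507, 144, -558).
|AP × d|² = 589149 and |d|² = 1089, so the distance is √(589149/1089) = √541.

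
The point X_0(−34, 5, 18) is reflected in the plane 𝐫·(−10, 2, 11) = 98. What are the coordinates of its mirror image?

n = (−10, 2, 11), |n|² = 225, n·X_0 − 98 = 450, so t = 450/225 = 2.
Foot F = X_0 − 2·n = (−14, 1, −4); the reflection is 2F − X_0 = (6, −3, −26).

(6, -3, -26)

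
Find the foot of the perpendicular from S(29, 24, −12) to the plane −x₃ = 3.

n = (0, 0, −1), |n|² = 1, and n·S − 3 = 9.
t = 9/1 = 9, so the foot is S − t·n = (29, 24, −12) − 9·(0, 0, −1) = (29, 24, −3).

(29, 24, -3)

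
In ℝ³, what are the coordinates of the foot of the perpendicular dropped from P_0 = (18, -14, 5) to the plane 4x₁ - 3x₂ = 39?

The perpendicular from P_0 has direction n = (4, -3, 0): r = (18, -14, 5) + μ(4, -3, 0).
Substitute into the plane: n·(P_0 + μn) = 39 gives 114 + 25μ = 39, so μ = -3.
Foot = (18, -14, 5) + (-3)·(4, -3, 0) = (6, -5, 5).

(6, -5, 5)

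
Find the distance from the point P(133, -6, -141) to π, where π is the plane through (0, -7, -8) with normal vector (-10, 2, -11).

9

The plane has equation n·(r − (0, -7, -8)) = 0, i.e. n·r = 74.
Then n·(133, -6, -141) - 74 = 135.
|n| = √(100 + 4 + 121) = 15, so the distance is |135|/15 = 9.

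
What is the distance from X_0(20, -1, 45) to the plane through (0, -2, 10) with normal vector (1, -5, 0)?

15√26/26

The plane has equation n·(r − (0, -2, 10)) = 0, i.e. n·r = 10.
n = (1, -5, 0); n·P − 10 = 15; |n| = √26; distance = 15/√26 = 15√26/26.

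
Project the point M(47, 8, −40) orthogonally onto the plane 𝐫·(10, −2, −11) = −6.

The perpendicular from M has direction n = (10, −2, −11): r = (47, 8, −40) + t(10, −2, −11).
Substitute into the plane: n·(M + tn) = -6 gives 894 + 225t = -6, so t = -4.
Foot = (47, 8, −40) + (-4)·(10, −2, −11) = (7, 16, 4).

(7, 16, 4)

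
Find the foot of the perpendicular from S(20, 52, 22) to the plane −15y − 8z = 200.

The perpendicular from S has direction n = (0, −15, −8): r = (20, 52, 22) + λ(0, −15, −8).
Substitute into the plane: n·(S + λn) = 200 gives -956 + 289λ = 200, so λ = 4.
Foot = (20, 52, 22) + 4·(0, −15, −8) = (20, −8, −10).

(20, -8, -10)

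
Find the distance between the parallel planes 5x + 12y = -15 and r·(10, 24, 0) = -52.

Divide the second equation by 2 to match normals: 5x + 12y = -26.
Both planes have normal n = (5, 12, 0), |n| = 13. Any point on the first plane is at distance |(-26) − (-15)|/|n| = 11/13 from the second.

11/13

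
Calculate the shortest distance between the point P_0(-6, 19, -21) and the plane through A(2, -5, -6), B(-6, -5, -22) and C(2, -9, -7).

20/9

AB = (-8, 0, -16) and AC = (0, -4, -1), so a normal is n = AB × AC = (-64, -8, 32).
Then n·(-6, 19, -21) - (-280) = -160.
|n| = √(4096 + 64 + 1024) = 72, so the distance is |-160|/72 = 20/9.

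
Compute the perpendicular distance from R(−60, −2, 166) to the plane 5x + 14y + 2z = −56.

n = (5, 14, 2); n·P − (-56) = 60; |n| = 15; distance = 60/15 = 4.

4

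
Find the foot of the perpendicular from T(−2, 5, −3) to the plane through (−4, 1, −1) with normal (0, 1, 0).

(-2, 1, -3)

The perpendicular from T has direction n = (0, 1, 0): r = (−2, 5, −3) + t(0, 1, 0).
Substitute into the plane: n·(T + tn) = 1 gives 5 + 1t = 1, so t = -4.
Foot = (−2, 5, −3) + (-4)·(0, 1, 0) = (−2, 1, −3).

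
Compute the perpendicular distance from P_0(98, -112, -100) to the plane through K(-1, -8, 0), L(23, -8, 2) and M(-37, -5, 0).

3

KL = (24, 0, 2) and KM = (-36, 3, 0), so a normal is n = KL × KM = (-6, -72, 72).
d = |(-6)·98 + (-72)·(-112) + 72·(-100) − 582| / √(36 + 5184 + 5184) = |-306| / 102 = 3.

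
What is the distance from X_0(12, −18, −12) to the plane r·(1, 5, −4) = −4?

Normal vector n = (1, 5, −4), and n·(12, −18, −12) − (−4) = −26.
|n| = √(1 + 25 + 16) = √42, so the distance is |-26|/√42 = 13√42/21.

26/√42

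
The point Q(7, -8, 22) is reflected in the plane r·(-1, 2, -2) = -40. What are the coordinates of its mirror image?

With n = (-1, 2, -2), the signed offset is (n·Q − (-40))/|n|² = -27/9 = -3.
Q' = Q − 2t·n = (7, -8, 22) − (-6)·(-1, 2, -2) = (1, 4, 10).

(1, 4, 10)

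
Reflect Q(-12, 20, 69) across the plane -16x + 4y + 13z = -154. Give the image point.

(84, -4, -9)

n = (-16, 4, 13), |n|² = 441, n·Q − (-154) = 1323, so t = 1323/441 = 3.
Foot F = Q − 3·n = (36, 8, 30); the reflection is 2F − Q = (84, -4, -9).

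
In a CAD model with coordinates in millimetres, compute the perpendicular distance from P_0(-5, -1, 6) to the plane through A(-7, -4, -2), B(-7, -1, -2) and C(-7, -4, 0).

2

AB = (0, 3, 0) and AC = (0, 0, 2), so a normal is n = AB × AC = (6, 0, 0).
n = (6, 0, 0); n·P − (-42) = 12; |n| = 6; distance = 12/6 = 2.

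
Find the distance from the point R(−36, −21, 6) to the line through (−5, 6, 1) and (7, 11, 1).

A direction vector is d = (12, 5, 0).
AP = (−31, −27, 5), and AP × d = (−25, 60, 169).
|AP × d|² = 32786 and |d|² = 169, so the distance is √(32786/169) = √194.

√194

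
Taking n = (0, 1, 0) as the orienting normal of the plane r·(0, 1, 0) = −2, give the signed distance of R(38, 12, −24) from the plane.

n·R − (-2) = 14.
|n| = 1, so the signed distance is 14/1 = 14.

14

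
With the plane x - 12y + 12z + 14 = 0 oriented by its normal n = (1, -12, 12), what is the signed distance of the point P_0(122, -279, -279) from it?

8

n·P_0 − (-14) = 136.
|n| = 17, so the signed distance is 136/17 = 8.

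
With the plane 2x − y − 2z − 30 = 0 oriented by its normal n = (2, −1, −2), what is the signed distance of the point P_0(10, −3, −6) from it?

n·P_0 − 30 = 5.
|n| = 3, so the signed distance is 5/3.

5/3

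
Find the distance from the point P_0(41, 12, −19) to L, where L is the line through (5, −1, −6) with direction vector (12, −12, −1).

√1345

Direction vector d = (12, −12, −1).
AP = (36, 13, −13), and AP × d = (−169, −120, −588).
|AP × d|² = 388705 and |d|² = 289, so the distance is √(388705/289) = √1345.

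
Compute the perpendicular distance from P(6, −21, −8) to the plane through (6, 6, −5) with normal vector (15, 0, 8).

The plane has equation n·(r − (6, 6, −5)) = 0, i.e. n·r = 50.
n = (15, 0, 8); n·P − 50 = -24; |n| = 17; distance = 24/17.

24/17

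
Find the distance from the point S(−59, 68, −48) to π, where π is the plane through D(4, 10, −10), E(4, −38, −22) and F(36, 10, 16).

DE = (0, −48, −12) and DF = (32, 0, 26), so a normal is n = DE × DF = (−1248, −384, 1536).
n = (−1248, −384, 1536); n·P − (-24192) = -2016; |n| = 2016; distance = 2016/2016 = 1.

1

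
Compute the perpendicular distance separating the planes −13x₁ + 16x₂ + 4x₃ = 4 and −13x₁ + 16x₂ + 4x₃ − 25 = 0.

With common normal n = (−13, 16, 4) (|n| = 21), the distance is |4 − 25|/|n| = 21/21 = 1.

1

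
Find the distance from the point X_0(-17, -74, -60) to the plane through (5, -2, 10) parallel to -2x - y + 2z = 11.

Parallel planes share the normal n = (-2, -1, 2); since (5, -2, 10) lies on the plane, its equation is -2x - y + 2z = 12.
Then n·(-17, -74, -60) - 12 = -24.
|n| = √(4 + 1 + 4) = 3, so the distance is |-24|/3 = 8.

8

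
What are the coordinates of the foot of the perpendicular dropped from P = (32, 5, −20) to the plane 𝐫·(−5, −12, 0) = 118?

(22, -19, -20)

n = (−5, −12, 0), |n|² = 169, and n·P − 118 = -338.
t = -338/169 = -2, so the foot is P − t·n = (32, 5, −20) − (-2)·(−5, −12, 0) = (22, −19, −20).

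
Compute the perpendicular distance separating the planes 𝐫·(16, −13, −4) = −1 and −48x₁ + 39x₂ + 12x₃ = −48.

Divide the second equation by -3 to match normals: 16x₁ − 13x₂ − 4x₃ = 16.
With common normal n = (16, −13, −4) (|n| = 21), the distance is |(-1) − 16|/|n| = 17/21.

17/21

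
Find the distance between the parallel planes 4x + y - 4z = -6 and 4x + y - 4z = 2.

Both planes have normal n = (4, 1, -4), |n| = √33. Any point on the first plane is at distance |2 − (-6)|/|n| = 8/√33 = 8√33/33 from the second.

8/√33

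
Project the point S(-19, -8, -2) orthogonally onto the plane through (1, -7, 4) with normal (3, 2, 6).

The perpendicular from S has direction n = (3, 2, 6): r = (-19, -8, -2) + t(3, 2, 6).
Substitute into the plane: n·(S + tn) = 13 gives -85 + 49t = 13, so t = 2.
Foot = (-19, -8, -2) + 2·(3, 2, 6) = (-13, -4, 10).

(-13, -4, 10)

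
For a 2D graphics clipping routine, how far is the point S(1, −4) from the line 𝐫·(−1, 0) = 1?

The normal to the line is n = (−1, 0) with |n| = 1.
|n·S − 1| = |-1 − 1| = 2, so the distance is 2/1 = 2.

2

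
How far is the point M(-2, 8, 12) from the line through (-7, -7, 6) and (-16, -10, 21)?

A direction vector is d = (-9, -3, 15).
AP = (5, 15, 6), and AP × d = (243, -129, 120).
|AP × d|² = 90090 and |d|² = 315, so the distance is √(90090/315) = √286.

√286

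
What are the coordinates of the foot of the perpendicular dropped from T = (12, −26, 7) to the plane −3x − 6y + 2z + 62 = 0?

n = (−3, −6, 2), |n|² = 49, and n·T − (-62) = 196.
t = 196/49 = 4, so the foot is T − t·n = (12, −26, 7) − 4·(−3, −6, 2) = (24, −2, −1).

(24, -2, -1)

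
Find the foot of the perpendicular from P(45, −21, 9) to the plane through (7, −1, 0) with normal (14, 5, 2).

(17, -31, 5)

The perpendicular from P has direction n = (14, 5, 2): r = (45, −21, 9) + μ(14, 5, 2).
Substitute into the plane: n·(P + μn) = 93 gives 543 + 225μ = 93, so μ = -2.
Foot = (45, −21, 9) + (-2)·(14, 5, 2) = (17, −31, 5).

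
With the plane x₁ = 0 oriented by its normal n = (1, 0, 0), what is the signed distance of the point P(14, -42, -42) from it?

n·P − 0 = 14.
|n| = 1, so the signed distance is 14/1 = 14.

14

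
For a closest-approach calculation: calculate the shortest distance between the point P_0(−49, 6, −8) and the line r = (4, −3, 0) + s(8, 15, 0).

√2665

Direction vector d = (8, 15, 0).
AP = (−53, 9, −8); AP·d = -289, |AP|² = 2954, |d|² = 289.
distance² = |AP|² − (AP·d)²/|d|² = 2954 − 83521/289 = 2665, so the distance is √2665.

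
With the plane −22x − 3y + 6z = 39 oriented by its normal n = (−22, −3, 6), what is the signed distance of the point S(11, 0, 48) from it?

n·S − 39 = 7.
|n| = 23, so the signed distance is 7/23.

7/23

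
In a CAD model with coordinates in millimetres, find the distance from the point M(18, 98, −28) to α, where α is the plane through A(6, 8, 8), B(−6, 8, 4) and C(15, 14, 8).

AB = (−12, 0, −4) and AC = (9, 6, 0), so a normal is n = AB × AC = (24, −36, −72).
d = |24·18 + (-36)·98 + (-72)·(-28) − (-720)| / √(576 + 1296 + 5184) = |-360| / 84 = 30/7.

30/7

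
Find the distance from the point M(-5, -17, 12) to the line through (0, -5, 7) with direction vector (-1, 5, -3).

Direction vector d = (-1, 5, -3).
AP = (-5, -12, 5), and AP × d = (11, -20, -37).
|AP × d|² = 1890 and |d|² = 35, so the distance is √(1890/35) = √54 = 3√6.

3√6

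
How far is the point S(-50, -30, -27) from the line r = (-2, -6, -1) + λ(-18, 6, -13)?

12√10

Direction vector d = (-18, 6, -13).
AP = (-48, -24, -26); AP·d = 1058, |AP|² = 3556, |d|² = 529.
distance² = |AP|² − (AP·d)²/|d|² = 3556 − 1119364/529 = 1440, so the distance is 12√10.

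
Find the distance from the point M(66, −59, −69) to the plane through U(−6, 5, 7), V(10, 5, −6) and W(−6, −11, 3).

UV = (16, 0, −13) and UW = (0, −16, −4), so a normal is n = UV × UW = (−208, 64, −256).
Then n·(66, −59, −69) − (−224) = 384.
|n| = √(43264 + 4096 + 65536) = 336, so the distance is |384|/336 = 8/7.

8/7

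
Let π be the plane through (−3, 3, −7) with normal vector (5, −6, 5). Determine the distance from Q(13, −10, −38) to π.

The plane has equation n·(r − (−3, 3, −7)) = 0, i.e. n·r = -68.
d = |5·13 + (-6)·(-10) + 5·(-38) − (-68)| / √(25 + 36 + 25) = |3| / √86 = 3/√86.

3/√86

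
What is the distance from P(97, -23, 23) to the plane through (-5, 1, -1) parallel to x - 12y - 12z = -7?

6

Parallel planes share the normal n = (1, -12, -12); since (-5, 1, -1) lies on the plane, its equation is x - 12y - 12z = -5.
d = |1·97 + (-12)·(-23) + (-12)·23 − (-5)| / √(1 + 144 + 144) = |102| / 17 = 6.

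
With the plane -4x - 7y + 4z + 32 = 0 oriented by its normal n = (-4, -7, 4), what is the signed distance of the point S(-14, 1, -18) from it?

1

n·S − (-32) = 9.
|n| = 9, so the signed distance is 9/9 = 1.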